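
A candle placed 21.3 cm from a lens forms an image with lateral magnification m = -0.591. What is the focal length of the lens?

m = −d_i/d_o ⇒ d_i = −m·d_o = −(-0.591)·(21.3) = 12.59 cm.
1/f = 1/d_o + 1/d_i = 1/(21.3) + 1/(12.59) = 0.1264, so f = 7.91 cm.
Since f is positive, the lens is converging.

f = 7.91 cm (converging)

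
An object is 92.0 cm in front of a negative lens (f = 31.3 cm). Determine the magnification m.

For a negative lens, f = -31.3 cm.
1/d_i = 1/f − 1/d_o = 1/(-31.30) − 1/(92.0) = -0.04282, so d_i = -23.35 cm.
m = −d_i/d_o = −(-23.35)/(92.0) = +0.254.
The image is virtual, upright and reduced, on the same side as the object.

m = +0.254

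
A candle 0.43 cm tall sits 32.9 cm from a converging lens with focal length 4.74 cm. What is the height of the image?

1/d_i = 1/f − 1/d_o = 1/(4.740) − 1/(32.9) = 0.1806, so d_i = 5.538 cm.
m = −d_i/d_o = -0.1683.
|h_i| = |m|·h_o = 0.1683 × 0.43 = 0.0724 cm. The image is real, inverted and reduced, on the far side of the lens.

0.0724 cm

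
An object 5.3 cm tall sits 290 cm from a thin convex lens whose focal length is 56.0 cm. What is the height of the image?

1.27 cm

1/d_i = 1/f − 1/d_o = 1/(56.00) − 1/(290) = 0.01441, so d_i = 69.40 cm.
m = −d_i/d_o = -0.2393.
|h_i| = |m|·h_o = 0.2393 × 5.3 = 1.27 cm. The image is real, inverted and reduced, on the far side of the lens.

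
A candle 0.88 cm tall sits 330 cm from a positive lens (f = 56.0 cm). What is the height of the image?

0.180 cm

1/d_i = 1/f − 1/d_o = 1/(56.00) − 1/(330) = 0.01483, so d_i = 67.45 cm.
m = −d_i/d_o = -0.2044.
|h_i| = |m|·h_o = 0.2044 × 0.88 = 0.180 cm. The image is real, inverted and reduced, on the far side of the lens.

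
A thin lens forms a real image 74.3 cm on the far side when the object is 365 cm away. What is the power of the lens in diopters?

d_i = +74.3 cm.
1/f = 1/d_o + 1/d_i = 1/(365) + 1/(74.3) = 0.01620 cm⁻¹.
f = 61.73 cm = 0.6173 m, so P = 1/f = +1.62 D.

P = +1.62 D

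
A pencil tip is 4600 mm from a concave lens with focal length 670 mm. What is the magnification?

For a concave lens, f = -670 mm.
1/d_i = 1/f − 1/d_o = 1/(-670.0) − 1/(4600) = -0.001710, so d_i = -584.8 mm.
m = −d_i/d_o = −(-584.8)/(4600) = +0.127.
The image is virtual, upright and reduced, on the same side as the object.

m = +0.127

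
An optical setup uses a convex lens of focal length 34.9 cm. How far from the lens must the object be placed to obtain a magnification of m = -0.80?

78.5 cm

m = −d_i/d_o ⇒ d_i = −m·d_o.
1/f = 1/d_o + 1/d_i = 1/d_o − 1/(m·d_o) = (1 − 1/m)/d_o, so d_o = f(1 − 1/m) = (34.90)(1 − 1/(-0.80)) = 78.5 cm.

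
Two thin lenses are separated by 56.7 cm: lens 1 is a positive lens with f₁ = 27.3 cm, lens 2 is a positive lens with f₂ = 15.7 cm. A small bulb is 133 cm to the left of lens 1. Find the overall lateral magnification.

m = +0.610

Lens 1: 1/d_i1 = 1/(27.3) − 1/(133) = 0.02911, so d_i1 = 34.35 cm; m₁ = −d_i1/d_o1 = -0.2583.
d_o2 = 56.7 − (34.35) = 22.35 cm.
Lens 2: 1/d_i2 = 1/(15.7) − 1/(22.35) = 0.01895, so d_i2 = 52.77 cm; m₂ = −d_i2/d_o2 = -2.361.
m = m₁·m₂ = (-0.2583)(-2.361) = +0.610.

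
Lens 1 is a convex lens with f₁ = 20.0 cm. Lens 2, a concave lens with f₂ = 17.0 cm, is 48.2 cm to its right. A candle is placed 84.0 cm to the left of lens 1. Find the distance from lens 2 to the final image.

9.58 cm

Lens 1: 1/d_i1 = 1/f₁ − 1/d_o1 = 1/(20.0) − 1/(84.0) = 0.03810, so d_i1 = 26.25 cm.
The intermediate image is 26.25 cm to the right of lens 1, which is 48.2 − (26.25) = 21.95 cm to the left of lens 2, so d_o2 = +21.95 cm.
Lens 2 is diverging, so f₂ = −17.0 cm.
Lens 2: 1/d_i2 = 1/f₂ − 1/d_o2 = 1/(-17.0) − 1/(21.95) = -0.1044, so d_i2 = -9.58 cm.
The final image is virtual, 9.58 cm to the left of lens 2 (overall magnification ≈ -0.14).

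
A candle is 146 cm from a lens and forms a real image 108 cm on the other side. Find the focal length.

Real image ⇒ d_i = +108 cm.
1/f = 1/d_o + 1/d_i = 1/(146) + 1/(108) = 0.01611, so f = 62.1 cm.
Since f is positive, the lens is converging.

f = 62.1 cm (converging)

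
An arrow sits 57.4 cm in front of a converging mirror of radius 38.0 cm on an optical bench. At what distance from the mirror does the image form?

28.4 cm

f = R/2 = 38.0/2 = 19.00 cm.
Mirror equation: 1/s_i = 1/f − 1/s_o = 1/(19.00) − 1/(57.4) = 0.05263 − 0.01742 = 0.03521, so s_i = 28.4 cm.
The image is real, inverted and reduced, in front of the mirror.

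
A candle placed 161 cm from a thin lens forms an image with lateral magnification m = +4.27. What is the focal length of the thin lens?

m = −d_i/d_o ⇒ d_i = −m·d_o = −(+4.27)·(161) = -687.5 cm.
1/f = 1/d_o + 1/d_i = 1/(161) + 1/(-687.5) = 0.004757, so f = 210 cm.
Since f is positive, the thin lens is converging.

f = 210 cm (converging)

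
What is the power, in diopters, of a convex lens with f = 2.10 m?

P = 1/f = 1/(2.10 m) = +0.476 D.

P = +0.476 D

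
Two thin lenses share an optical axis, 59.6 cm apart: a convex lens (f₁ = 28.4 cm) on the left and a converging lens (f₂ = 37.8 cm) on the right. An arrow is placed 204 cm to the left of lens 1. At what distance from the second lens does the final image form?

89.9 cm

Lens 1: 1/d_i1 = 1/f₁ − 1/d_o1 = 1/(28.4) − 1/(204) = 0.03031, so d_i1 = 32.99 cm.
The intermediate image is 32.99 cm to the right of lens 1, which is 59.6 − (32.99) = 26.61 cm to the left of lens 2, so d_o2 = +26.61 cm.
Lens 2: 1/d_i2 = 1/f₂ − 1/d_o2 = 1/(37.8) − 1/(26.61) = -0.01112, so d_i2 = -89.9 cm.
The final image is virtual, 89.9 cm to the left of lens 2 (overall magnification ≈ -0.55).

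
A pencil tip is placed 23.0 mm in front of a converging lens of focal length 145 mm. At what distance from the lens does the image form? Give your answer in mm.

Thin-lens equation: 1/s_i = 1/f − 1/s_o = 1/(145.0) − 1/(23.0) = 0.006897 − 0.04348 = -0.03658, so s_i = -27.3 mm.
The image is virtual, upright and enlarged, on the same side as the object.

27.3 mm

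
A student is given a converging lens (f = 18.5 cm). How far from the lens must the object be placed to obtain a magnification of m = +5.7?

m = −d_i/d_o ⇒ d_i = −m·d_o.
1/f = 1/d_o + 1/d_i = 1/d_o − 1/(m·d_o) = (1 − 1/m)/d_o, so d_o = f(1 − 1/m) = (18.50)(1 − 1/(+5.7)) = 15.3 cm.

15.3 cm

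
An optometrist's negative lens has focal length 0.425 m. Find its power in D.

P = -2.35 D

For a negative lens, f = −0.425 m.
P = 1/f = 1/(-0.425 m) = -2.35 D.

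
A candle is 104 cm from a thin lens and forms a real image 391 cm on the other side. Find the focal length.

Real image ⇒ d_i = +391 cm.
1/f = 1/d_o + 1/d_i = 1/(104) + 1/(391) = 0.01217, so f = 82.1 cm.
Since f is positive, the thin lens is converging.

f = 82.1 cm (converging)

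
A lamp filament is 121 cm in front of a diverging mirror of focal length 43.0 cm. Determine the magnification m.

For a diverging mirror, f = -43.0 cm.
1/d_i = 1/f − 1/d_o = 1/(-43.00) − 1/(121) = -0.03152, so d_i = -31.73 cm.
m = −d_i/d_o = −(-31.73)/(121) = +0.262.
The image is virtual, upright and reduced, behind the mirror.

m = +0.262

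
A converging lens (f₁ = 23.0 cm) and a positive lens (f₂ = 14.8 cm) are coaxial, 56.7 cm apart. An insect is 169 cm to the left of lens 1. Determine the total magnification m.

Lens 1: 1/d_i1 = 1/(23.0) − 1/(169) = 0.03756, so d_i1 = 26.62 cm; m₁ = −d_i1/d_o1 = -0.1575.
d_o2 = 56.7 − (26.62) = 30.08 cm.
Lens 2: 1/d_i2 = 1/(14.8) − 1/(30.08) = 0.03432, so d_i2 = 29.14 cm; m₂ = −d_i2/d_o2 = -0.9686.
m = m₁·m₂ = (-0.1575)(-0.9686) = +0.153.

m = +0.153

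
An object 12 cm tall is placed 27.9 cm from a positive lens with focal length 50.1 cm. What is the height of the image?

27.1 cm

1/d_i = 1/f − 1/d_o = 1/(50.10) − 1/(27.9) = -0.01588, so d_i = -62.96 cm.
m = −d_i/d_o = +2.257.
|h_i| = |m|·h_o = 2.257 × 12 = 27.1 cm. The image is virtual, upright and enlarged, on the same side as the object.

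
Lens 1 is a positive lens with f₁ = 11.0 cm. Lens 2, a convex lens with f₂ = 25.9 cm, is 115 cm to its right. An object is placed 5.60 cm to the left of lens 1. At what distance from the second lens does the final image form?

32.6 cm

Lens 1: 1/d_i1 = 1/f₁ − 1/d_o1 = 1/(11.0) − 1/(5.60) = -0.08766, so d_i1 = -11.41 cm.
The intermediate image is 11.41 cm to the left of lens 1 (virtual), which is 115 − (-11.41) = 126.4 cm to the left of lens 2, so d_o2 = +126.4 cm.
Lens 2: 1/d_i2 = 1/f₂ − 1/d_o2 = 1/(25.9) − 1/(126.4) = 0.03070, so d_i2 = 32.6 cm.
The final image is real, 32.6 cm to the right of lens 2 (overall magnification ≈ -0.52).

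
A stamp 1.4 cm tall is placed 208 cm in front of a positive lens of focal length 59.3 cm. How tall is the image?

0.558 cm

1/d_i = 1/f − 1/d_o = 1/(59.30) − 1/(208) = 0.01206, so d_i = 82.95 cm.
m = −d_i/d_o = -0.3988.
|h_i| = |m|·h_o = 0.3988 × 1.4 = 0.558 cm. The image is real, inverted and reduced, on the far side of the lens.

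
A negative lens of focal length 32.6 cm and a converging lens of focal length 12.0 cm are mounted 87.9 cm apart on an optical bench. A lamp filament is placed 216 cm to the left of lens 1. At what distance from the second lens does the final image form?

Lens 1 is diverging, so f₁ = −32.6 cm.
Lens 1: 1/d_i1 = 1/f₁ − 1/d_o1 = 1/(-32.6) − 1/(216) = -0.03530, so d_i1 = -28.33 cm.
The intermediate image is 28.33 cm to the left of lens 1 (virtual), which is 87.9 − (-28.33) = 116.2 cm to the left of lens 2, so d_o2 = +116.2 cm.
Lens 2: 1/d_i2 = 1/f₂ − 1/d_o2 = 1/(12.0) − 1/(116.2) = 0.07473, so d_i2 = 13.4 cm.
The final image is real, 13.4 cm to the right of lens 2 (overall magnification ≈ -0.015).

13.4 cm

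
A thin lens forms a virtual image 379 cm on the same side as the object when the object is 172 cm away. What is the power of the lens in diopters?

P = +0.318 D

Virtual image ⇒ d_i = −379 cm.
1/f = 1/d_o + 1/d_i = 1/(172) + 1/(-379) = 0.003175 cm⁻¹.
f = 314.9 cm = 3.149 m, so P = 1/f = +0.318 D.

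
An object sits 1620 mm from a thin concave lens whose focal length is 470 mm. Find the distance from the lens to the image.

364 mm

For a concave lens, f = -470 mm.
Lens equation: 1/v = 1/f − 1/u = 1/(-470.0) − 1/(1620) = -0.002128 − 0.0006173 = -0.002745, so v = -364 mm.
The image is virtual, upright and reduced, on the same side as the object.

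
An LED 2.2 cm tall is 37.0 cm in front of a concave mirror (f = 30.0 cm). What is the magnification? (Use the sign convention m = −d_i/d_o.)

m = -4.29

1/d_i = 1/f − 1/d_o = 1/(30.00) − 1/(37.0) = 0.006306, so d_i = 158.6 cm.
m = −d_i/d_o = −(158.6)/(37.0) = -4.29.
The image is real, inverted and enlarged, in front of the mirror.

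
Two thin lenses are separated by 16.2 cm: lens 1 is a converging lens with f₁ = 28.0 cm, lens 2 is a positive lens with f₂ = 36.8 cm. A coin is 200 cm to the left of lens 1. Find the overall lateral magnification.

m = -0.113

Lens 1: 1/d_i1 = 1/(28.0) − 1/(200) = 0.03071, so d_i1 = 32.56 cm; m₁ = −d_i1/d_o1 = -0.1628.
d_o2 = 16.2 − (32.56) = -16.36 cm (virtual object).
Lens 2: 1/d_i2 = 1/(36.8) − 1/(-16.36) = 0.08830, so d_i2 = 11.33 cm; m₂ = −d_i2/d_o2 = +0.6922.
m = m₁·m₂ = (-0.1628)(+0.6922) = -0.113.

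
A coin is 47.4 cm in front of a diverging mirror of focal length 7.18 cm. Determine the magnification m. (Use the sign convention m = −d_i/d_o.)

For a diverging mirror, f = -7.18 cm.
1/d_i = 1/f − 1/d_o = 1/(-7.180) − 1/(47.4) = -0.1604, so d_i = -6.235 cm.
m = −d_i/d_o = −(-6.235)/(47.4) = +0.132.
The image is virtual, upright and reduced, behind the mirror.

m = +0.132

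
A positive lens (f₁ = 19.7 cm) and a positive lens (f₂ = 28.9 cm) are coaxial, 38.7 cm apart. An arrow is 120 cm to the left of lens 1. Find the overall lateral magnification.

Lens 1: 1/d_i1 = 1/(19.7) − 1/(120) = 0.04243, so d_i1 = 23.57 cm; m₁ = −d_i1/d_o1 = -0.1964.
d_o2 = 38.7 − (23.57) = 15.13 cm.
Lens 2: 1/d_i2 = 1/(28.9) − 1/(15.13) = -0.03149, so d_i2 = -31.75 cm; m₂ = −d_i2/d_o2 = +2.099.
m = m₁·m₂ = (-0.1964)(+2.099) = -0.412.

m = -0.412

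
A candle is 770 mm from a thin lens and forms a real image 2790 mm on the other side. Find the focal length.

Real image ⇒ d_i = +2790 mm.
1/f = 1/d_o + 1/d_i = 1/(770) + 1/(2790) = 0.001657, so f = 603 mm.
Since f is positive, the thin lens is converging.

f = 603 mm (converging)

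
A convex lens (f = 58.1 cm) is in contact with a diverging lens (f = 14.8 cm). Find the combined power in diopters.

P = -5.04 D

P₁ = 1/f₁ = 1/(0.581 m) = +1.721 D; P₂ = 1/f₂ = 1/(-0.148 m) = -6.757 D.
For thin lenses in contact, P = P₁ + P₂ = (+1.721) + (-6.757) = -5.04 D.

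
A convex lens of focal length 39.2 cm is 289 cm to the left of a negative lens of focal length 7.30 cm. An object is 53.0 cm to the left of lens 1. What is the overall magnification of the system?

Lens 1: 1/d_i1 = 1/(39.2) − 1/(53.0) = 0.006642, so d_i1 = 150.6 cm; m₁ = −d_i1/d_o1 = -2.842.
d_o2 = 289 − (150.6) = 138.4 cm.
f₂ = −7.30 cm (diverging).
Lens 2: 1/d_i2 = 1/(-7.30) − 1/(138.4) = -0.1442, so d_i2 = -6.934 cm; m₂ = −d_i2/d_o2 = +0.05010.
m = m₁·m₂ = (-2.842)(+0.05010) = -0.142.

m = -0.142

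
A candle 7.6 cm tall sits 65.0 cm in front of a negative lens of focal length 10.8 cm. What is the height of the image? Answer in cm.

1.08 cm

For a negative lens, f = -10.8 cm.
1/d_i = 1/f − 1/d_o = 1/(-10.80) − 1/(65.0) = -0.1080, so d_i = -9.261 cm.
m = −d_i/d_o = +0.1425.
|h_i| = |m|·h_o = 0.1425 × 7.6 = 1.08 cm. The image is virtual, upright and reduced, on the same side as the object.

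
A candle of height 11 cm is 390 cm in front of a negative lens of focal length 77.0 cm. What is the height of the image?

1.81 cm

For a negative lens, f = -77.0 cm.
1/d_i = 1/f − 1/d_o = 1/(-77.00) − 1/(390) = -0.01555, so d_i = -64.30 cm.
m = −d_i/d_o = +0.1649.
|h_i| = |m|·h_o = 0.1649 × 11 = 1.81 cm. The image is virtual, upright and reduced, on the same side as the object.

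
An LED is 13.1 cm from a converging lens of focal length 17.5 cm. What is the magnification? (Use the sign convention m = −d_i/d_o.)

1/d_i = 1/f − 1/d_o = 1/(17.50) − 1/(13.1) = -0.01919, so d_i = -52.10 cm.
m = −d_i/d_o = −(-52.10)/(13.1) = +3.98.
The image is virtual, upright and enlarged, on the same side as the object.

m = +3.98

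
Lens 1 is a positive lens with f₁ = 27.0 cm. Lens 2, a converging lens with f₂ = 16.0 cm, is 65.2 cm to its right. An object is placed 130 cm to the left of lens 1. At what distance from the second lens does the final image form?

Lens 1: 1/d_i1 = 1/f₁ − 1/d_o1 = 1/(27.0) − 1/(130) = 0.02934, so d_i1 = 34.08 cm.
The intermediate image is 34.08 cm to the right of lens 1, which is 65.2 − (34.08) = 31.12 cm to the left of lens 2, so d_o2 = +31.12 cm.
Lens 2: 1/d_i2 = 1/f₂ − 1/d_o2 = 1/(16.0) − 1/(31.12) = 0.03037, so d_i2 = 32.9 cm.
The final image is real, 32.9 cm to the right of lens 2 (overall magnification ≈ 0.28).

32.9 cm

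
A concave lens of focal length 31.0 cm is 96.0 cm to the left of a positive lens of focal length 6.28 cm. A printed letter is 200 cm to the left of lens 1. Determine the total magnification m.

f₁ = −31.0 cm (diverging).
Lens 1: 1/d_i1 = 1/(-31.0) − 1/(200) = -0.03726, so d_i1 = -26.84 cm; m₁ = −d_i1/d_o1 = +0.1342.
d_o2 = 96.0 − (-26.84) = 122.8 cm.
Lens 2: 1/d_i2 = 1/(6.28) − 1/(122.8) = 0.1511, so d_i2 = 6.618 cm; m₂ = −d_i2/d_o2 = -0.05390.
m = m₁·m₂ = (+0.1342)(-0.05390) = -0.00723.

m = -0.00723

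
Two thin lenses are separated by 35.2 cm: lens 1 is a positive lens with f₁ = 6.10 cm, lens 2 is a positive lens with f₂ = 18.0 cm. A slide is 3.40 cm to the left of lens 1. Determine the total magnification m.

m = -1.63

Lens 1: 1/d_i1 = 1/(6.10) − 1/(3.40) = -0.1302, so d_i1 = -7.681 cm; m₁ = −d_i1/d_o1 = +2.259.
d_o2 = 35.2 − (-7.681) = 42.88 cm.
Lens 2: 1/d_i2 = 1/(18.0) − 1/(42.88) = 0.03223, so d_i2 = 31.02 cm; m₂ = −d_i2/d_o2 = -0.7235.
m = m₁·m₂ = (+2.259)(-0.7235) = -1.63.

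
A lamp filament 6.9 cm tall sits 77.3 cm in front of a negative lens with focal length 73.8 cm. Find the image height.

For a negative lens, f = -73.8 cm.
1/d_i = 1/f − 1/d_o = 1/(-73.80) − 1/(77.3) = -0.02649, so d_i = -37.75 cm.
m = −d_i/d_o = +0.4884.
|h_i| = |m|·h_o = 0.4884 × 6.9 = 3.37 cm. The image is virtual, upright and reduced, on the same side as the object.

3.37 cm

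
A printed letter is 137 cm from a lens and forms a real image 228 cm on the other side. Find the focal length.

f = 85.6 cm (converging)

Real image ⇒ d_i = +228 cm.
1/f = 1/d_o + 1/d_i = 1/(137) + 1/(228) = 0.01169, so f = 85.6 cm.
Since f is positive, the lens is converging.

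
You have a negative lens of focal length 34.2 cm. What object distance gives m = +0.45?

For a negative lens, f = -34.2 cm.
m = −d_i/d_o ⇒ d_i = −m·d_o.
1/f = 1/d_o + 1/d_i = 1/d_o − 1/(m·d_o) = (1 − 1/m)/d_o, so d_o = f(1 − 1/m) = (-34.20)(1 − 1/(+0.45)) = 41.8 cm.

41.8 cm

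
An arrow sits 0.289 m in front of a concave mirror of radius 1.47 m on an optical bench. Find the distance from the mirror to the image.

f = R/2 = 1.47/2 = 0.7350 m.
Mirror equation: 1/v = 1/f − 1/u = 1/(0.7350) − 1/(0.289) = 1.361 − 3.460 = -2.100, so v = -0.476 m.
The image is virtual, upright and enlarged, behind the mirror.

0.476 m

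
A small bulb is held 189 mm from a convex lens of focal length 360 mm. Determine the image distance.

398 mm

Thin-lens equation: 1/q = 1/f − 1/p = 1/(360.0) − 1/(189) = 0.002778 − 0.005291 = -0.002513, so q = -398 mm.
The image is virtual, upright and enlarged, on the same side as the object.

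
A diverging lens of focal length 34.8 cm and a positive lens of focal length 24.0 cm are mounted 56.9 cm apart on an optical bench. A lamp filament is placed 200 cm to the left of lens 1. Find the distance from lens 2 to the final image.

33.2 cm

Lens 1 is diverging, so f₁ = −34.8 cm.
Lens 1: 1/d_i1 = 1/f₁ − 1/d_o1 = 1/(-34.8) − 1/(200) = -0.03374, so d_i1 = -29.64 cm.
The intermediate image is 29.64 cm to the left of lens 1 (virtual), which is 56.9 − (-29.64) = 86.54 cm to the left of lens 2, so d_o2 = +86.54 cm.
Lens 2: 1/d_i2 = 1/f₂ − 1/d_o2 = 1/(24.0) − 1/(86.54) = 0.03011, so d_i2 = 33.2 cm.
The final image is real, 33.2 cm to the right of lens 2 (overall magnification ≈ -0.057).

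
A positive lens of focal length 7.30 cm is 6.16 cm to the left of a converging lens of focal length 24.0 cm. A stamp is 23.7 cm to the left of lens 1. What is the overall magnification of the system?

m = -0.376

Lens 1: 1/d_i1 = 1/(7.30) − 1/(23.7) = 0.09479, so d_i1 = 10.55 cm; m₁ = −d_i1/d_o1 = -0.4451.
d_o2 = 6.16 − (10.55) = -4.390 cm (virtual object).
Lens 2: 1/d_i2 = 1/(24.0) − 1/(-4.390) = 0.2695, so d_i2 = 3.711 cm; m₂ = −d_i2/d_o2 = +0.8454.
m = m₁·m₂ = (-0.4451)(+0.8454) = -0.376.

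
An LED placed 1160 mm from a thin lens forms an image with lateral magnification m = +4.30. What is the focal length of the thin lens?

f = 1510 mm (converging)

m = −d_i/d_o ⇒ d_i = −m·d_o = −(+4.30)·(1160) = -4988 mm.
1/f = 1/d_o + 1/d_i = 1/(1160) + 1/(-4988) = 0.0006616, so f = 1510 mm.
Since f is positive, the thin lens is converging.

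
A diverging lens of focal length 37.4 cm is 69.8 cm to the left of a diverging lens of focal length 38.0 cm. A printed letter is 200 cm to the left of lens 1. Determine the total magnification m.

f₁ = −37.4 cm (diverging).
Lens 1: 1/d_i1 = 1/(-37.4) − 1/(200) = -0.03174, so d_i1 = -31.51 cm; m₁ = −d_i1/d_o1 = +0.1575.
d_o2 = 69.8 − (-31.51) = 101.3 cm.
f₂ = −38.0 cm (diverging).
Lens 2: 1/d_i2 = 1/(-38.0) − 1/(101.3) = -0.03619, so d_i2 = -27.63 cm; m₂ = −d_i2/d_o2 = +0.2728.
m = m₁·m₂ = (+0.1575)(+0.2728) = +0.0430.

m = +0.0430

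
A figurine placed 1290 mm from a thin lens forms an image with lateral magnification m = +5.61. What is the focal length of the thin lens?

f = 1570 mm (converging)

m = −d_i/d_o ⇒ d_i = −m·d_o = −(+5.61)·(1290) = -7237 mm.
1/f = 1/d_o + 1/d_i = 1/(1290) + 1/(-7237) = 0.0006370, so f = 1570 mm.
Since f is positive, the thin lens is converging.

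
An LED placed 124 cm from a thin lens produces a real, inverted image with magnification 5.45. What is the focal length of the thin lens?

m = −d_i/d_o ⇒ d_i = −m·d_o = −(-5.45)·(124) = 675.8 cm.
1/f = 1/d_o + 1/d_i = 1/(124) + 1/(675.8) = 0.009544, so f = 105 cm.
Since f is positive, the thin lens is converging.

f = 105 cm (converging)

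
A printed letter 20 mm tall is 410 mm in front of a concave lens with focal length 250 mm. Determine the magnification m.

m = +0.379

For a concave lens, f = -250 mm.
1/d_i = 1/f − 1/d_o = 1/(-250.0) − 1/(410) = -0.006439, so d_i = -155.3 mm.
m = −d_i/d_o = −(-155.3)/(410) = +0.379.
The image is virtual, upright and reduced, on the same side as the object.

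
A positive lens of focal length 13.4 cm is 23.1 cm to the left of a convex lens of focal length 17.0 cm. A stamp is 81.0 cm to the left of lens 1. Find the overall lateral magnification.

Lens 1: 1/d_i1 = 1/(13.4) − 1/(81.0) = 0.06228, so d_i1 = 16.06 cm; m₁ = −d_i1/d_o1 = -0.1983.
d_o2 = 23.1 − (16.06) = 7.040 cm.
Lens 2: 1/d_i2 = 1/(17.0) − 1/(7.040) = -0.08322, so d_i2 = -12.02 cm; m₂ = −d_i2/d_o2 = +1.707.
m = m₁·m₂ = (-0.1983)(+1.707) = -0.338.

m = -0.338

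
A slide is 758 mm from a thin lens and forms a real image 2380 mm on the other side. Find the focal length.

f = 575 mm (converging)

Real image ⇒ d_i = +2380 mm.
1/f = 1/d_o + 1/d_i = 1/(758) + 1/(2380) = 0.001739, so f = 575 mm.
Since f is positive, the thin lens is converging.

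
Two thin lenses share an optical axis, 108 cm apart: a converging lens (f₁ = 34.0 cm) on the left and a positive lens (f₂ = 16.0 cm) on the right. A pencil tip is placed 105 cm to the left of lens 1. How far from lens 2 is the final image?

Lens 1: 1/d_i1 = 1/f₁ − 1/d_o1 = 1/(34.0) − 1/(105) = 0.01989, so d_i1 = 50.28 cm.
The intermediate image is 50.28 cm to the right of lens 1, which is 108 − (50.28) = 57.72 cm to the left of lens 2, so d_o2 = +57.72 cm.
Lens 2: 1/d_i2 = 1/f₂ − 1/d_o2 = 1/(16.0) − 1/(57.72) = 0.04517, so d_i2 = 22.1 cm.
The final image is real, 22.1 cm to the right of lens 2 (overall magnification ≈ 0.18).

22.1 cm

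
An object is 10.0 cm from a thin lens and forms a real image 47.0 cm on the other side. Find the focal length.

f = 8.25 cm (converging)

Real image ⇒ d_i = +47.0 cm.
1/f = 1/d_o + 1/d_i = 1/(10.0) + 1/(47.0) = 0.1213, so f = 8.25 cm.
Since f is positive, the thin lens is converging.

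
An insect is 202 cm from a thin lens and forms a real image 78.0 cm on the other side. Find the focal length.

f = 56.3 cm (converging)

Real image ⇒ d_i = +78.0 cm.
1/f = 1/d_o + 1/d_i = 1/(202) + 1/(78.0) = 0.01777, so f = 56.3 cm.
Since f is positive, the thin lens is converging.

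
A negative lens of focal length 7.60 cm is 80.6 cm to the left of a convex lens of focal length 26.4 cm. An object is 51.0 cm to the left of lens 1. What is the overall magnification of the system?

f₁ = −7.60 cm (diverging).
Lens 1: 1/d_i1 = 1/(-7.60) − 1/(51.0) = -0.1512, so d_i1 = -6.614 cm; m₁ = −d_i1/d_o1 = +0.1297.
d_o2 = 80.6 − (-6.614) = 87.21 cm.
Lens 2: 1/d_i2 = 1/(26.4) − 1/(87.21) = 0.02641, so d_i2 = 37.86 cm; m₂ = −d_i2/d_o2 = -0.4341.
m = m₁·m₂ = (+0.1297)(-0.4341) = -0.0563.

m = -0.0563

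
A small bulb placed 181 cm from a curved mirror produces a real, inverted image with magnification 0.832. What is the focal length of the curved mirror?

m = −d_i/d_o ⇒ d_i = −m·d_o = −(-0.832)·(181) = 150.6 cm.
1/f = 1/d_o + 1/d_i = 1/(181) + 1/(150.6) = 0.01216, so f = 82.2 cm.
Since f is positive, the curved mirror is concave.

f = 82.2 cm (concave)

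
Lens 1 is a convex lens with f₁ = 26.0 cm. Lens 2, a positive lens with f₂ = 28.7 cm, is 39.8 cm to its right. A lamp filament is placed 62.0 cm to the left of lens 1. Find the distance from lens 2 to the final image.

Lens 1: 1/d_i1 = 1/f₁ − 1/d_o1 = 1/(26.0) − 1/(62.0) = 0.02233, so d_i1 = 44.78 cm.
The intermediate image is 44.78 cm to the right of lens 1, which lies 4.980 cm to the right of lens 2 — a virtual object — so d_o2 = −4.980 cm.
Lens 2: 1/d_i2 = 1/f₂ − 1/d_o2 = 1/(28.7) − 1/(-4.980) = 0.2356, so d_i2 = 4.24 cm.
The final image is real, 4.24 cm to the right of lens 2 (overall magnification ≈ -0.62).

4.24 cm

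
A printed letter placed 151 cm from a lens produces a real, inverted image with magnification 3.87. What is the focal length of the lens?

m = −d_i/d_o ⇒ d_i = −m·d_o = −(-3.87)·(151) = 584.4 cm.
1/f = 1/d_o + 1/d_i = 1/(151) + 1/(584.4) = 0.008334, so f = 120 cm.
Since f is positive, the lens is converging.

f = 120 cm (converging)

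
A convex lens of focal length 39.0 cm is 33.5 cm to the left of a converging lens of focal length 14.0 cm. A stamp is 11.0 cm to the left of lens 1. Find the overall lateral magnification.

Lens 1: 1/d_i1 = 1/(39.0) − 1/(11.0) = -0.06527, so d_i1 = -15.32 cm; m₁ = −d_i1/d_o1 = +1.393.
d_o2 = 33.5 − (-15.32) = 48.82 cm.
Lens 2: 1/d_i2 = 1/(14.0) − 1/(48.82) = 0.05095, so d_i2 = 19.63 cm; m₂ = −d_i2/d_o2 = -0.4021.
m = m₁·m₂ = (+1.393)(-0.4021) = -0.560.

m = -0.560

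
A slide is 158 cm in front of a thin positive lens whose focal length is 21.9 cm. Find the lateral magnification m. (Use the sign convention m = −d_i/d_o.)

1/d_i = 1/f − 1/d_o = 1/(21.90) − 1/(158) = 0.03933, so d_i = 25.42 cm.
m = −d_i/d_o = −(25.42)/(158) = -0.161.
The image is real, inverted and reduced, on the far side of the lens.

m = -0.161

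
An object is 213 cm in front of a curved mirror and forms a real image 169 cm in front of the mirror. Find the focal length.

f = 94.2 cm (concave)

Real image ⇒ d_i = +169 cm.
1/f = 1/d_o + 1/d_i = 1/(213) + 1/(169) = 0.01061, so f = 94.2 cm.
Since f is positive, the curved mirror is concave.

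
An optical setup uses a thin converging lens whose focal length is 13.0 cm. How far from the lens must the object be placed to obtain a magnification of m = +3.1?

m = −d_i/d_o ⇒ d_i = −m·d_o.
1/f = 1/d_o + 1/d_i = 1/d_o − 1/(m·d_o) = (1 − 1/m)/d_o, so d_o = f(1 − 1/m) = (13.00)(1 − 1/(+3.1)) = 8.81 cm.

8.81 cm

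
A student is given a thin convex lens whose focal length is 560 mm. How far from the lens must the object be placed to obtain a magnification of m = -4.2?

693 mm

m = −d_i/d_o ⇒ d_i = −m·d_o.
1/f = 1/d_o + 1/d_i = 1/d_o − 1/(m·d_o) = (1 − 1/m)/d_o, so d_o = f(1 − 1/m) = (560.0)(1 − 1/(-4.2)) = 693 mm.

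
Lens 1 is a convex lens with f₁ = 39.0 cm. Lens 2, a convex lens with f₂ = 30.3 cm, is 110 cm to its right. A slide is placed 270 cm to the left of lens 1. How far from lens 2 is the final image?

57.2 cm

Lens 1: 1/d_i1 = 1/f₁ − 1/d_o1 = 1/(39.0) − 1/(270) = 0.02194, so d_i1 = 45.58 cm.
The intermediate image is 45.58 cm to the right of lens 1, which is 110 − (45.58) = 64.42 cm to the left of lens 2, so d_o2 = +64.42 cm.
Lens 2: 1/d_i2 = 1/f₂ − 1/d_o2 = 1/(30.3) − 1/(64.42) = 0.01748, so d_i2 = 57.2 cm.
The final image is real, 57.2 cm to the right of lens 2 (overall magnification ≈ 0.15).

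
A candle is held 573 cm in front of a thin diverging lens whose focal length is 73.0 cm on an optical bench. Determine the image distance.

64.8 cm

For a diverging lens, f = -73.0 cm.
Lens equation: 1/d_i = 1/f − 1/d_o = 1/(-73.00) − 1/(573) = -0.01370 − 0.001745 = -0.01544, so d_i = -64.8 cm.
The image is virtual, upright and reduced, on the same side as the object.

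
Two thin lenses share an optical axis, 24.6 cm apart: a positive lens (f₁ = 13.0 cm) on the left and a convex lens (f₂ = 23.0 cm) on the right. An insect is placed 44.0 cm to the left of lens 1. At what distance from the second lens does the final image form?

8.39 cm

Lens 1: 1/d_i1 = 1/f₁ − 1/d_o1 = 1/(13.0) − 1/(44.0) = 0.05420, so d_i1 = 18.45 cm.
The intermediate image is 18.45 cm to the right of lens 1, which is 24.6 − (18.45) = 6.150 cm to the left of lens 2, so d_o2 = +6.150 cm.
Lens 2: 1/d_i2 = 1/f₂ − 1/d_o2 = 1/(23.0) − 1/(6.150) = -0.1191, so d_i2 = -8.39 cm.
The final image is virtual, 8.39 cm to the left of lens 2 (overall magnification ≈ -0.57).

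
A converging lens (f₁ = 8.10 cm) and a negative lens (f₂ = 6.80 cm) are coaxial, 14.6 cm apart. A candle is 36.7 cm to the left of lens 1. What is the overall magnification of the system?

m = -0.175

Lens 1: 1/d_i1 = 1/(8.10) − 1/(36.7) = 0.09621, so d_i1 = 10.39 cm; m₁ = −d_i1/d_o1 = -0.2831.
d_o2 = 14.6 − (10.39) = 4.210 cm.
f₂ = −6.80 cm (diverging).
Lens 2: 1/d_i2 = 1/(-6.80) − 1/(4.210) = -0.3846, so d_i2 = -2.600 cm; m₂ = −d_i2/d_o2 = +0.6176.
m = m₁·m₂ = (-0.2831)(+0.6176) = -0.175.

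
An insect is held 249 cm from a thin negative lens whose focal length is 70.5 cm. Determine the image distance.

For a negative lens, f = -70.5 cm.
Thin-lens equation: 1/q = 1/f − 1/p = 1/(-70.50) − 1/(249) = -0.01418 − 0.004016 = -0.01820, so q = -54.9 cm.
The image is virtual, upright and reduced, on the same side as the object.

54.9 cm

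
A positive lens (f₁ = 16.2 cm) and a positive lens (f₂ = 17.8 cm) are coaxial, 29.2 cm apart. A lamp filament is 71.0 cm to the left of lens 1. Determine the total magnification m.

m = -0.549

Lens 1: 1/d_i1 = 1/(16.2) − 1/(71.0) = 0.04764, so d_i1 = 20.99 cm; m₁ = −d_i1/d_o1 = -0.2956.
d_o2 = 29.2 − (20.99) = 8.210 cm.
Lens 2: 1/d_i2 = 1/(17.8) − 1/(8.210) = -0.06562, so d_i2 = -15.24 cm; m₂ = −d_i2/d_o2 = +1.856.
m = m₁·m₂ = (-0.2956)(+1.856) = -0.549.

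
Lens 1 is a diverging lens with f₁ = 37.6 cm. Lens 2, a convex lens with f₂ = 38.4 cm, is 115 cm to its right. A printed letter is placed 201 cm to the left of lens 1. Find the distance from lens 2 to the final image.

Lens 1 is diverging, so f₁ = −37.6 cm.
Lens 1: 1/d_i1 = 1/f₁ − 1/d_o1 = 1/(-37.6) − 1/(201) = -0.03157, so d_i1 = -31.67 cm.
The intermediate image is 31.67 cm to the left of lens 1 (virtual), which is 115 − (-31.67) = 146.7 cm to the left of lens 2, so d_o2 = +146.7 cm.
Lens 2: 1/d_i2 = 1/f₂ − 1/d_o2 = 1/(38.4) − 1/(146.7) = 0.01923, so d_i2 = 52.0 cm.
The final image is real, 52.0 cm to the right of lens 2 (overall magnification ≈ -0.056).

52.0 cm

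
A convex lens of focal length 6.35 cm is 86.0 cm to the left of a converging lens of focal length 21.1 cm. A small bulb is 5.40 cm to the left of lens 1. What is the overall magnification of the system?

m = -1.40

Lens 1: 1/d_i1 = 1/(6.35) − 1/(5.40) = -0.02770, so d_i1 = -36.09 cm; m₁ = −d_i1/d_o1 = +6.683.
d_o2 = 86.0 − (-36.09) = 122.1 cm.
Lens 2: 1/d_i2 = 1/(21.1) − 1/(122.1) = 0.03920, so d_i2 = 25.51 cm; m₂ = −d_i2/d_o2 = -0.2089.
m = m₁·m₂ = (+6.683)(-0.2089) = -1.40.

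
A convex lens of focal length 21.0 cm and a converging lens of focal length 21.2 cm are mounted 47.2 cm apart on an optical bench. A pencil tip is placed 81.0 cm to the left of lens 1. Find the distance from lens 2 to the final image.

Lens 1: 1/d_i1 = 1/f₁ − 1/d_o1 = 1/(21.0) − 1/(81.0) = 0.03527, so d_i1 = 28.35 cm.
The intermediate image is 28.35 cm to the right of lens 1, which is 47.2 − (28.35) = 18.85 cm to the left of lens 2, so d_o2 = +18.85 cm.
Lens 2: 1/d_i2 = 1/f₂ − 1/d_o2 = 1/(21.2) − 1/(18.85) = -0.005881, so d_i2 = -170 cm.
The final image is virtual, 170 cm to the left of lens 2 (overall magnification ≈ -3.2).

170 cm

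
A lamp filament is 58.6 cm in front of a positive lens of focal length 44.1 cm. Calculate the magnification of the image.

1/d_i = 1/f − 1/d_o = 1/(44.10) − 1/(58.6) = 0.005611, so d_i = 178.2 cm.
m = −d_i/d_o = −(178.2)/(58.6) = -3.04.
The image is real, inverted and enlarged, on the far side of the lens.

m = -3.04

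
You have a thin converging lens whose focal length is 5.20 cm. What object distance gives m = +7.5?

m = −d_i/d_o ⇒ d_i = −m·d_o.
1/f = 1/d_o + 1/d_i = 1/d_o − 1/(m·d_o) = (1 − 1/m)/d_o, so d_o = f(1 − 1/m) = (5.200)(1 − 1/(+7.5)) = 4.51 cm.

4.51 cm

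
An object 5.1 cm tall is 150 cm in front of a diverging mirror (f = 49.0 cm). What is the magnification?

m = +0.246

For a diverging mirror, f = -49.0 cm.
1/d_i = 1/f − 1/d_o = 1/(-49.00) − 1/(150) = -0.02707, so d_i = -36.93 cm.
m = −d_i/d_o = −(-36.93)/(150) = +0.246.
The image is virtual, upright and reduced, behind the mirror.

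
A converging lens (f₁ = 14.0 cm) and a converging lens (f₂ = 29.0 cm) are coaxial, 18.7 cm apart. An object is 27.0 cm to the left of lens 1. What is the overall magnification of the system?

m = -0.793

Lens 1: 1/d_i1 = 1/(14.0) − 1/(27.0) = 0.03439, so d_i1 = 29.08 cm; m₁ = −d_i1/d_o1 = -1.077.
d_o2 = 18.7 − (29.08) = -10.38 cm (virtual object).
Lens 2: 1/d_i2 = 1/(29.0) − 1/(-10.38) = 0.1308, so d_i2 = 7.644 cm; m₂ = −d_i2/d_o2 = +0.7364.
m = m₁·m₂ = (-1.077)(+0.7364) = -0.793.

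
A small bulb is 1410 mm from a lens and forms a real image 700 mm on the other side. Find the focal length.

f = 468 mm (converging)

Real image ⇒ d_i = +700 mm.
1/f = 1/d_o + 1/d_i = 1/(1410) + 1/(700) = 0.002138, so f = 468 mm.
Since f is positive, the lens is converging.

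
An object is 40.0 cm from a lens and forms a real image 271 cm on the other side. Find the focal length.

Real image ⇒ d_i = +271 cm.
1/f = 1/d_o + 1/d_i = 1/(40.0) + 1/(271) = 0.02869, so f = 34.9 cm.
Since f is positive, the lens is converging.

f = 34.9 cm (converging)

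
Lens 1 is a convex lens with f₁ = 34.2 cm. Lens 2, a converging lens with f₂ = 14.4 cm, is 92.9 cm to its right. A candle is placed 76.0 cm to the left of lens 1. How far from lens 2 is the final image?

Lens 1: 1/d_i1 = 1/f₁ − 1/d_o1 = 1/(34.2) − 1/(76.0) = 0.01608, so d_i1 = 62.18 cm.
The intermediate image is 62.18 cm to the right of lens 1, which is 92.9 − (62.18) = 30.72 cm to the left of lens 2, so d_o2 = +30.72 cm.
Lens 2: 1/d_i2 = 1/f₂ − 1/d_o2 = 1/(14.4) − 1/(30.72) = 0.03689, so d_i2 = 27.1 cm.
The final image is real, 27.1 cm to the right of lens 2 (overall magnification ≈ 0.72).

27.1 cm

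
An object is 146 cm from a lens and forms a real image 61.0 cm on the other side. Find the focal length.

Real image ⇒ d_i = +61.0 cm.
1/f = 1/d_o + 1/d_i = 1/(146) + 1/(61.0) = 0.02324, so f = 43.0 cm.
Since f is positive, the lens is converging.

f = 43.0 cm (converging)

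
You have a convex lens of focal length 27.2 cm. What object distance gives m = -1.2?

m = −d_i/d_o ⇒ d_i = −m·d_o.
1/f = 1/d_o + 1/d_i = 1/d_o − 1/(m·d_o) = (1 − 1/m)/d_o, so d_o = f(1 − 1/m) = (27.20)(1 − 1/(-1.2)) = 49.9 cm.

49.9 cm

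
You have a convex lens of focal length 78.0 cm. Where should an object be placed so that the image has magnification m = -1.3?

138 cm

m = −d_i/d_o ⇒ d_i = −m·d_o.
1/f = 1/d_o + 1/d_i = 1/d_o − 1/(m·d_o) = (1 − 1/m)/d_o, so d_o = f(1 − 1/m) = (78.00)(1 − 1/(-1.3)) = 138 cm.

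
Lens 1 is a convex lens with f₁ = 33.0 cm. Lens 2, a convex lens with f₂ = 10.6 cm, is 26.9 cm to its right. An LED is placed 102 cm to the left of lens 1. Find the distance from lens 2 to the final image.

Lens 1: 1/d_i1 = 1/f₁ − 1/d_o1 = 1/(33.0) − 1/(102) = 0.02050, so d_i1 = 48.78 cm.
The intermediate image is 48.78 cm to the right of lens 1, which lies 21.88 cm to the right of lens 2 — a virtual object — so d_o2 = −21.88 cm.
Lens 2: 1/d_i2 = 1/f₂ − 1/d_o2 = 1/(10.6) − 1/(-21.88) = 0.1400, so d_i2 = 7.14 cm.
The final image is real, 7.14 cm to the right of lens 2 (overall magnification ≈ -0.16).

7.14 cm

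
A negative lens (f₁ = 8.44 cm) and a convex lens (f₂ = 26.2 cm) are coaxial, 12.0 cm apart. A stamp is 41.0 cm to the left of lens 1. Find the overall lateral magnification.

m = +0.621

f₁ = −8.44 cm (diverging).
Lens 1: 1/d_i1 = 1/(-8.44) − 1/(41.0) = -0.1429, so d_i1 = -6.999 cm; m₁ = −d_i1/d_o1 = +0.1707.
d_o2 = 12.0 − (-6.999) = 19.00 cm.
Lens 2: 1/d_i2 = 1/(26.2) − 1/(19.00) = -0.01446, so d_i2 = -69.14 cm; m₂ = −d_i2/d_o2 = +3.639.
m = m₁·m₂ = (+0.1707)(+3.639) = +0.621.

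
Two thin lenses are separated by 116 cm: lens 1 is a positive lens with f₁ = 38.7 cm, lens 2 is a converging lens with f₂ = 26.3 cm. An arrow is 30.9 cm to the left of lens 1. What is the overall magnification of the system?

m = -0.537

Lens 1: 1/d_i1 = 1/(38.7) − 1/(30.9) = -0.006523, so d_i1 = -153.3 cm; m₁ = −d_i1/d_o1 = +4.961.
d_o2 = 116 − (-153.3) = 269.3 cm.
Lens 2: 1/d_i2 = 1/(26.3) − 1/(269.3) = 0.03431, so d_i2 = 29.15 cm; m₂ = −d_i2/d_o2 = -0.1082.
m = m₁·m₂ = (+4.961)(-0.1082) = -0.537.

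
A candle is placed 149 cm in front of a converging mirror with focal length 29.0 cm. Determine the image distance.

Mirror equation: 1/q = 1/f − 1/p = 1/(29.00) − 1/(149) = 0.03448 − 0.006711 = 0.02777, so q = 36.0 cm.
The image is real, inverted and reduced, in front of the mirror.

36.0 cm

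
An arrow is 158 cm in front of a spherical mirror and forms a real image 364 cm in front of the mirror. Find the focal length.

f = 110 cm (concave)

Real image ⇒ d_i = +364 cm.
1/f = 1/d_o + 1/d_i = 1/(158) + 1/(364) = 0.009076, so f = 110 cm.
Since f is positive, the spherical mirror is concave.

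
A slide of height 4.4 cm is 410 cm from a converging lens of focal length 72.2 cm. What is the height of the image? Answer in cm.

1/d_i = 1/f − 1/d_o = 1/(72.20) − 1/(410) = 0.01141, so d_i = 87.63 cm.
m = −d_i/d_o = -0.2137.
|h_i| = |m|·h_o = 0.2137 × 4.4 = 0.940 cm. The image is real, inverted and reduced, on the far side of the lens.

0.940 cm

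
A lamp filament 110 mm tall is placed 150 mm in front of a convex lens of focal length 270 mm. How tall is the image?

1/d_i = 1/f − 1/d_o = 1/(270.0) − 1/(150) = -0.002963, so d_i = -337.5 mm.
m = −d_i/d_o = +2.250.
|h_i| = |m|·h_o = 2.250 × 110 = 248 mm. The image is virtual, upright and enlarged, on the same side as the object.

248 mm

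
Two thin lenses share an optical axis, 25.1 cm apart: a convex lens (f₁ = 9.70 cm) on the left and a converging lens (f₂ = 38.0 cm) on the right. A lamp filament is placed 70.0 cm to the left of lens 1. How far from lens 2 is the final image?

Lens 1: 1/d_i1 = 1/f₁ − 1/d_o1 = 1/(9.70) − 1/(70.0) = 0.08881, so d_i1 = 11.26 cm.
The intermediate image is 11.26 cm to the right of lens 1, which is 25.1 − (11.26) = 13.84 cm to the left of lens 2, so d_o2 = +13.84 cm.
Lens 2: 1/d_i2 = 1/f₂ − 1/d_o2 = 1/(38.0) − 1/(13.84) = -0.04594, so d_i2 = -21.8 cm.
The final image is virtual, 21.8 cm to the left of lens 2 (overall magnification ≈ -0.25).

21.8 cm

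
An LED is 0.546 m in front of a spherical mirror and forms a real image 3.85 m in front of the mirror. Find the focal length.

f = 0.478 m (concave)

Real image ⇒ d_i = +3.85 m.
1/f = 1/d_o + 1/d_i = 1/(0.546) + 1/(3.85) = 2.091, so f = 0.478 m.
Since f is positive, the spherical mirror is concave.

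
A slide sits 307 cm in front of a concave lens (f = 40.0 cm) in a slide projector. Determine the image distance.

35.4 cm

For a concave lens, f = -40.0 cm.
Thin-lens equation: 1/s_i = 1/f − 1/s_o = 1/(-40.00) − 1/(307) = -0.02500 − 0.003257 = -0.02826, so s_i = -35.4 cm.
The image is virtual, upright and reduced, on the same side as the object.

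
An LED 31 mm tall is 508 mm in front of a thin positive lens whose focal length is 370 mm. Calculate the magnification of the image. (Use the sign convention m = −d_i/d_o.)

m = -2.68

1/d_i = 1/f − 1/d_o = 1/(370.0) − 1/(508) = 0.0007342, so d_i = 1362 mm.
m = −d_i/d_o = −(1362)/(508) = -2.68.
The image is real, inverted and enlarged, on the far side of the lens.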